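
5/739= 5/739 = 0.01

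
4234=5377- 1143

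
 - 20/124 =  - 1 + 26/31 = - 0.16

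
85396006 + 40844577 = 126240583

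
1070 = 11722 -10652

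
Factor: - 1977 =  - 3^1*659^1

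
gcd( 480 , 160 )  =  160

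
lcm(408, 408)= 408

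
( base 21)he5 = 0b1111001110100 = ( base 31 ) 83f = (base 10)7796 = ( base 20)J9G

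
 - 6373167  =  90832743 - 97205910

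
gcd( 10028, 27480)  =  4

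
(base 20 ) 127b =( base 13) 40c7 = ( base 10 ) 8951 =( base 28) BBJ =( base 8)21367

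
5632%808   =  784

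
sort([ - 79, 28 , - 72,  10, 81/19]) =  [  -  79, - 72,  81/19, 10, 28]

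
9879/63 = 3293/21 = 156.81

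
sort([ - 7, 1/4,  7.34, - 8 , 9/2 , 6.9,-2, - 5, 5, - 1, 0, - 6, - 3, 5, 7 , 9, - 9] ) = [ - 9, - 8, - 7, - 6, - 5, - 3, - 2, - 1, 0,1/4,9/2, 5, 5,  6.9, 7, 7.34,9 ] 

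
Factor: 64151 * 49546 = 2^1*7^1*3539^1*64151^1 = 3178425446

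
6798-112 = 6686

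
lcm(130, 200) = 2600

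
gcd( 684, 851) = 1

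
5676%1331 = 352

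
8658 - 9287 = -629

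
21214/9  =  2357+1/9 = 2357.11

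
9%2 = 1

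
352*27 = 9504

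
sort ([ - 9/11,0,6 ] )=[- 9/11,0, 6 ] 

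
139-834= - 695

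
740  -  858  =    -  118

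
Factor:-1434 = - 2^1*3^1*239^1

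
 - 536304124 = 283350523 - 819654647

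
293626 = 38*7727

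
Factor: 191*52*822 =8164104 = 2^3*3^1*13^1 *137^1*191^1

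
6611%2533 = 1545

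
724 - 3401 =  - 2677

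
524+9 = 533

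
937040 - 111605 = 825435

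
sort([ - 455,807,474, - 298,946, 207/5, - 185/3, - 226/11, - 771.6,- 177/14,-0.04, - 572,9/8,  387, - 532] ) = [ - 771.6,-572, - 532, - 455, - 298,-185/3, - 226/11, - 177/14, - 0.04,9/8 , 207/5, 387, 474 , 807, 946]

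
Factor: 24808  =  2^3*7^1*443^1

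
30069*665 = 19995885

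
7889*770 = 6074530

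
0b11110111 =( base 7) 502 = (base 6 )1051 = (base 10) 247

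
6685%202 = 19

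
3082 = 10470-7388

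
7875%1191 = 729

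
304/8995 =304/8995  =  0.03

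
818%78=38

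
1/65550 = 1/65550 = 0.00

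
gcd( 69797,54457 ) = 767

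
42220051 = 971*43481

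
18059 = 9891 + 8168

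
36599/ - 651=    - 57 + 508/651 = - 56.22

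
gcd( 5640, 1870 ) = 10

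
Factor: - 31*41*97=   -  123287 = - 31^1*41^1*97^1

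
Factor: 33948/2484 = 41/3 = 3^(-1 )*41^1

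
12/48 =1/4 = 0.25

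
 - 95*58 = -5510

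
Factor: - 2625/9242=-2^( - 1)*3^1*5^3 *7^1*4621^( - 1 ) 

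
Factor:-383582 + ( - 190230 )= - 573812 = - 2^2 * 167^1*859^1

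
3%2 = 1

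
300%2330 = 300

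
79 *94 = 7426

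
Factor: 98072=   2^3*13^1*23^1*41^1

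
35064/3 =11688=11688.00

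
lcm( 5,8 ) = 40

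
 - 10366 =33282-43648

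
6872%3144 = 584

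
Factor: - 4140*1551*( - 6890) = 2^3*3^3*5^2*11^1*13^1*23^1*47^1*53^1 = 44241654600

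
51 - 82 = - 31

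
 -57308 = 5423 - 62731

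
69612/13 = 5354 + 10/13=5354.77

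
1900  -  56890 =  - 54990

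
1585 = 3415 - 1830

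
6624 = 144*46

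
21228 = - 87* ( - 244 ) 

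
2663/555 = 4+ 443/555 = 4.80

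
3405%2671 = 734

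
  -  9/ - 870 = 3/290 = 0.01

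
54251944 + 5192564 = 59444508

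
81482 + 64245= 145727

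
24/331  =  24/331 = 0.07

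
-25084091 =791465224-816549315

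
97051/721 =134 + 437/721 = 134.61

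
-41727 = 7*( - 5961 ) 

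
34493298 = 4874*7077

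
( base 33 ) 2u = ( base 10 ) 96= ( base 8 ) 140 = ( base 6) 240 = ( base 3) 10120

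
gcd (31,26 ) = 1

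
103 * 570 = 58710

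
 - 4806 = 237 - 5043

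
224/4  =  56 = 56.00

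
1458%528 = 402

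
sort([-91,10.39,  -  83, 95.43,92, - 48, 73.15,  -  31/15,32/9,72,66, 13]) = [  -  91, - 83 ,-48,  -  31/15,32/9,10.39,13, 66, 72,73.15 , 92, 95.43 ]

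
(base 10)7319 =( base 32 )74N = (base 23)dj5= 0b1110010010111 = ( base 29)8kb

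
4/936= 1/234=0.00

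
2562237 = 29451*87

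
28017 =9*3113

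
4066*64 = 260224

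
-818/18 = -409/9 = - 45.44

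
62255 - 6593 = 55662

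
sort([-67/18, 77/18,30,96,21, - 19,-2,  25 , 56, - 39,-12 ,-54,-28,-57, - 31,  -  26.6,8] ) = [ - 57, - 54, - 39,-31 , - 28,-26.6, - 19 , - 12,-67/18,-2,77/18,8,21 , 25 , 30 , 56, 96] 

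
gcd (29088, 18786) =606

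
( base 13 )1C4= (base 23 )e7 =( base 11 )27A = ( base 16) 149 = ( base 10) 329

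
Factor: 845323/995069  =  31^( - 1 )*853^1*991^1*32099^( - 1 ) 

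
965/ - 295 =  - 4 + 43/59 = - 3.27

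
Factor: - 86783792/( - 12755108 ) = 21695948/3188777 =2^2*19^1*83^( - 1)* 103^( - 1 )*373^(-1 )*285473^1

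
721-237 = 484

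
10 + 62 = 72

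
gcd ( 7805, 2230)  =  1115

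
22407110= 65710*341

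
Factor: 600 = 2^3*3^1*5^2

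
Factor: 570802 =2^1*41^1*6961^1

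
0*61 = 0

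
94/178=47/89 = 0.53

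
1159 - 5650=-4491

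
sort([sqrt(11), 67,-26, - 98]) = [ -98, - 26,  sqrt(11 ), 67 ]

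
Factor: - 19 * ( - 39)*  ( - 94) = -2^1*3^1*13^1*19^1*47^1 = - 69654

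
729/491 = 729/491 = 1.48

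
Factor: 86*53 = 2^1*43^1*53^1 = 4558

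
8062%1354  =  1292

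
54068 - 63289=  -  9221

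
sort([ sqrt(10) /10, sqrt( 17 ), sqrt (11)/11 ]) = [ sqrt(11 )/11,sqrt(10)/10,sqrt(17 ) ]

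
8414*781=6571334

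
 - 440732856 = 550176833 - 990909689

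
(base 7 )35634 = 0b10010000010101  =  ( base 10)9237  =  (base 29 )asf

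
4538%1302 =632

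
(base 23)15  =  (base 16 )1C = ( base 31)S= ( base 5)103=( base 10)28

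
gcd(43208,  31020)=44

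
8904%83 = 23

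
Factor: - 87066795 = - 3^1 * 5^1  *47^1*123499^1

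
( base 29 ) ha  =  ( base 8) 767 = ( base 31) G7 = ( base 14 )27D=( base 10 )503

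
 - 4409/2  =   - 4409/2 = - 2204.50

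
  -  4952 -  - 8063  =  3111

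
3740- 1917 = 1823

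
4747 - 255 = 4492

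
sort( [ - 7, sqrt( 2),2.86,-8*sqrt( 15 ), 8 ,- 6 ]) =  [-8*sqrt ( 15),-7,-6,  sqrt ( 2),2.86,8 ]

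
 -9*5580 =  - 50220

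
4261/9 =473 + 4/9 = 473.44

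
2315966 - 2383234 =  - 67268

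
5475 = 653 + 4822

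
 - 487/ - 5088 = 487/5088 = 0.10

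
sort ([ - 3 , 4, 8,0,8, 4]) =[ - 3,0,4, 4, 8,8]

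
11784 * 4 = 47136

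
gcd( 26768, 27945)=1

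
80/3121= 80/3121 = 0.03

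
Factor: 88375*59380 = 2^2*5^4*7^1 * 101^1*2969^1 = 5247707500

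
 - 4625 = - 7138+2513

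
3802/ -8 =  - 1901/4 =-475.25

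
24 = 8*3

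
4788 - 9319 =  - 4531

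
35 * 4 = 140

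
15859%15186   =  673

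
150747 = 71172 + 79575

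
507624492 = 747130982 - 239506490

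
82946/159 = 521+107/159 = 521.67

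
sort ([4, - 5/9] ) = [  -  5/9, 4] 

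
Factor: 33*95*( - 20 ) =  - 62700 =- 2^2*3^1*5^2*11^1 * 19^1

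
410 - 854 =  - 444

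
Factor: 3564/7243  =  2^2 * 3^4*11^1*7243^( - 1)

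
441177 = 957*461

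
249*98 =24402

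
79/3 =26 + 1/3 = 26.33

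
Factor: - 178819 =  - 178819^1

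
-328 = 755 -1083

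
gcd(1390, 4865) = 695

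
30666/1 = 30666 = 30666.00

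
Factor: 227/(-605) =-5^(- 1 )*11^( - 2 ) * 227^1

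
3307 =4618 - 1311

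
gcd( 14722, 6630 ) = 34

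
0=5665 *0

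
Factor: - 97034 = - 2^1*7^1*29^1*239^1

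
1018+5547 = 6565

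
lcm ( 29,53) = 1537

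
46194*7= 323358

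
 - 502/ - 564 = 251/282 =0.89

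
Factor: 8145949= 7^1 * 317^1* 3671^1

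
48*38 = 1824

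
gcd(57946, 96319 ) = 1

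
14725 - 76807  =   -62082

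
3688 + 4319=8007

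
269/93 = 2 + 83/93 = 2.89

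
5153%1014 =83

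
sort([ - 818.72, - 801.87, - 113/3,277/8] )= [ - 818.72, - 801.87 , - 113/3, 277/8 ] 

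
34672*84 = 2912448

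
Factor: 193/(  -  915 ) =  - 3^(-1 )*5^( - 1)*61^( - 1)*193^1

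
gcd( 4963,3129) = 7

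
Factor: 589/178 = 2^( -1 )*19^1*31^1*89^ (-1)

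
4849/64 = 75 + 49/64=75.77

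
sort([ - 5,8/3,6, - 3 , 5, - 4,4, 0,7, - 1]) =[ - 5, - 4,-3, - 1,0, 8/3,4, 5,6,7]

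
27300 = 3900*7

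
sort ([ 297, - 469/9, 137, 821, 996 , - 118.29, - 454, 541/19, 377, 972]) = [-454 , - 118.29, - 469/9, 541/19, 137,  297,377,  821, 972 , 996] 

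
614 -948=  -  334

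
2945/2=2945/2=1472.50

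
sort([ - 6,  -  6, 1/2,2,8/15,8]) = [-6, - 6, 1/2,8/15,2,8]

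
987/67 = 987/67 =14.73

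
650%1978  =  650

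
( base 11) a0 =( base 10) 110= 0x6e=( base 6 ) 302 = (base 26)46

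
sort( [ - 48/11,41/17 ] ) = [  -  48/11, 41/17]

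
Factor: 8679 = 3^1*11^1 * 263^1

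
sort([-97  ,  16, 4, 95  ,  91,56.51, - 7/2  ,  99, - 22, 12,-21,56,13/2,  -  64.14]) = [-97, - 64.14, - 22, - 21, - 7/2, 4 , 13/2,12  ,  16,  56 , 56.51,91,95, 99]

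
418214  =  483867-65653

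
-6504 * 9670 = -62893680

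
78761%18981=2837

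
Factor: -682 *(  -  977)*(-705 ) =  - 469751370 = - 2^1*3^1*5^1*11^1 * 31^1 * 47^1*977^1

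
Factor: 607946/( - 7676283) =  - 2^1*3^( - 1)*449^1*503^( - 1 )*677^1*5087^ ( - 1 ) 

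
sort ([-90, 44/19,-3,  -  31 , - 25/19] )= [-90, - 31, - 3, - 25/19,  44/19 ] 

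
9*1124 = 10116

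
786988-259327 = 527661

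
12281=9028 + 3253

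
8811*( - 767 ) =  - 6758037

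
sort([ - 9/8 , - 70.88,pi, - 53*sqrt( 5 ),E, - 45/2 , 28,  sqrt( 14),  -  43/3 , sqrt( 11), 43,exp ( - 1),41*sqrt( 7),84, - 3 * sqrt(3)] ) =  [  -  53*sqrt (5), - 70.88, - 45/2,- 43/3 , - 3*sqrt(3), - 9/8,exp ( -1),E , pi  ,  sqrt( 11), sqrt (14),  28, 43,84, 41*sqrt(7)] 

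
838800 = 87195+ 751605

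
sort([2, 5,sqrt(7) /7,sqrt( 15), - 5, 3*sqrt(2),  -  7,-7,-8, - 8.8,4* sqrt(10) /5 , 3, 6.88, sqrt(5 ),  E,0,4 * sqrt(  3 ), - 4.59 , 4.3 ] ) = [ - 8.8,  -  8 ,-7,-7, - 5, - 4.59,0,sqrt (7 )/7,  2 , sqrt(5 ), 4*sqrt(10) /5,E,  3,  sqrt( 15 ),3*sqrt( 2 ), 4.3, 5,  6.88, 4 * sqrt(3)] 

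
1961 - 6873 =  - 4912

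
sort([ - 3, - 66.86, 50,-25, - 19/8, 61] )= [ - 66.86, - 25, - 3 , - 19/8, 50, 61 ]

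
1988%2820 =1988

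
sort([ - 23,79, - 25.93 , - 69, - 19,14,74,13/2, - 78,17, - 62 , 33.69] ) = [-78,-69, - 62, - 25.93, - 23, - 19 , 13/2,  14, 17, 33.69 , 74,79]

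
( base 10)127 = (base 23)5C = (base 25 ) 52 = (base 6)331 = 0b1111111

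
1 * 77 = 77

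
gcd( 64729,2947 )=7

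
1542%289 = 97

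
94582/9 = 94582/9 = 10509.11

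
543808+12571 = 556379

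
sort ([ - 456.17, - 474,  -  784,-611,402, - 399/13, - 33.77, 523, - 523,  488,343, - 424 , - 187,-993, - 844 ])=[-993, - 844, - 784 , - 611,  -  523 , - 474, - 456.17, - 424, - 187, - 33.77,  -  399/13,343, 402 , 488, 523]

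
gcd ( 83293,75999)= 7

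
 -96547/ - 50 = 96547/50 =1930.94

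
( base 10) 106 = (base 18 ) 5g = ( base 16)6A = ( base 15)71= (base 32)3A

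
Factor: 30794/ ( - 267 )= - 346/3 = - 2^1*3^( - 1 )*173^1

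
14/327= 14/327  =  0.04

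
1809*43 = 77787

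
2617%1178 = 261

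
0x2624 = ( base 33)8vt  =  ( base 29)bhk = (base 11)7377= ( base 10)9764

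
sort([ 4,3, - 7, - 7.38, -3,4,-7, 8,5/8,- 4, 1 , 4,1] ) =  [  -  7.38, - 7,-7, - 4, - 3, 5/8,1,1,3,4, 4,  4,8]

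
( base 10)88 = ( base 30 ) 2S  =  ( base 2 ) 1011000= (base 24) 3g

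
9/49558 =9/49558 =0.00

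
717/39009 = 239/13003  =  0.02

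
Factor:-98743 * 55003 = -13^1*19^1 * 4231^1*5197^1  =  - 5431161229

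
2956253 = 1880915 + 1075338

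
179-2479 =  - 2300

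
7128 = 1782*4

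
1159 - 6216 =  - 5057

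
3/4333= 3/4333 =0.00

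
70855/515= 137 + 60/103 = 137.58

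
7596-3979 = 3617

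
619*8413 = 5207647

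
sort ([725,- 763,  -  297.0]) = [ - 763, - 297.0,  725]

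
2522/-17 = -149 +11/17 = - 148.35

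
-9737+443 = -9294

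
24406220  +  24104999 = 48511219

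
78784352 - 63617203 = 15167149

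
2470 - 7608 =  - 5138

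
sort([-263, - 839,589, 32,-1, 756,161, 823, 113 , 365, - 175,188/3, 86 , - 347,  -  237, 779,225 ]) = [ - 839, - 347, - 263,  -  237, - 175,  -  1,32, 188/3, 86 , 113, 161, 225 , 365,589,756,779, 823 ] 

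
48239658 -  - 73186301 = 121425959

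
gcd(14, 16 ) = 2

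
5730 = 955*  6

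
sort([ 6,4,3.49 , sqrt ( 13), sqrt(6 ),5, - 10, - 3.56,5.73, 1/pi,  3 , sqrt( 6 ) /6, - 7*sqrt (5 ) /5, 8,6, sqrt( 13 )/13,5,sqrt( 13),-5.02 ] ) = [ - 10,-5.02, - 3.56,-7*sqrt ( 5 )/5, sqrt( 13) /13, 1/pi,  sqrt( 6)/6, sqrt( 6 ),3, 3.49,sqrt( 13),sqrt( 13 ),  4, 5, 5,5.73, 6, 6,8]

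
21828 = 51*428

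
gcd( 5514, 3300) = 6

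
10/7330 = 1/733 = 0.00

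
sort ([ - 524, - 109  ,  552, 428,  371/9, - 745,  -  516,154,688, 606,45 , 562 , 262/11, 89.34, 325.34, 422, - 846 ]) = [ - 846, - 745, - 524,-516,  -  109 , 262/11, 371/9,  45,  89.34, 154,325.34,  422, 428, 552,562, 606 , 688 ]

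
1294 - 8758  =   - 7464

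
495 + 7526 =8021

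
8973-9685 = -712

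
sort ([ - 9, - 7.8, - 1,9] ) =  [ - 9, - 7.8, - 1,9 ]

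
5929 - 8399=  - 2470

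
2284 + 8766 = 11050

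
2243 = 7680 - 5437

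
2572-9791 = -7219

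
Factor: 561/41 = 3^1*11^1*17^1 * 41^( - 1 ) 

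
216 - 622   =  -406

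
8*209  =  1672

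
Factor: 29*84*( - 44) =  - 2^4*3^1*7^1* 11^1*29^1 = -107184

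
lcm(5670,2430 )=17010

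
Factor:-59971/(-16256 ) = 2^(  -  7 )*127^( - 1)*59971^1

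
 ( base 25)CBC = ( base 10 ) 7787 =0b1111001101011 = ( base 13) 3710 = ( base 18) 160B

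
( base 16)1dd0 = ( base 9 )11420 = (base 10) 7632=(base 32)7eg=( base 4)1313100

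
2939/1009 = 2+921/1009=2.91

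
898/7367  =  898/7367 = 0.12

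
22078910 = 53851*410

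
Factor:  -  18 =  - 2^1 * 3^2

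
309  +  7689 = 7998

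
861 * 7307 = 6291327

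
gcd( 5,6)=1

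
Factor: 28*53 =2^2*7^1 *53^1 = 1484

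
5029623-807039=4222584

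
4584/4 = 1146 = 1146.00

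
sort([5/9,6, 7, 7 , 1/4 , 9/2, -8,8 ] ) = [ - 8,1/4 , 5/9,9/2, 6,7,7, 8] 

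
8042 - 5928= 2114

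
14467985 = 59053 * 245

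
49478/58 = 853+2/29 =853.07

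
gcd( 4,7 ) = 1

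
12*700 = 8400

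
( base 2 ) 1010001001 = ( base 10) 649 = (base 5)10044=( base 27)o1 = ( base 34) J3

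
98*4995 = 489510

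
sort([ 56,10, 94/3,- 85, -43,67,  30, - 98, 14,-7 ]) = [ - 98, - 85,  -  43, - 7, 10,  14, 30,  94/3, 56, 67]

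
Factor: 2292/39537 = 2^2 * 3^ ( - 1)*23^( - 1) = 4/69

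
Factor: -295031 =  - 11^1*26821^1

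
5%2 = 1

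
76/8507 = 76/8507 = 0.01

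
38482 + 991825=1030307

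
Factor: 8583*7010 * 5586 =2^2*3^2*5^1*7^2*19^1*701^1*2861^1 = 336091912380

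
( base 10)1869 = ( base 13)b0a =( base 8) 3515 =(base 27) 2f6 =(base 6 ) 12353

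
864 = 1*864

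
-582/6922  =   - 291/3461 = - 0.08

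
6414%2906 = 602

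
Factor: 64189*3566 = 228897974 = 2^1*1783^1*64189^1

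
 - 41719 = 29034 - 70753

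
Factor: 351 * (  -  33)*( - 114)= 1320462 = 2^1* 3^5*11^1*13^1*19^1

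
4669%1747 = 1175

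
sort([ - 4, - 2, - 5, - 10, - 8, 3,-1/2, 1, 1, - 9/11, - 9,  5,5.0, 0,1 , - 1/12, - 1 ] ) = [ - 10, - 9, - 8, - 5, - 4, - 2, - 1, - 9/11 , - 1/2, - 1/12, 0, 1, 1, 1, 3,5, 5.0]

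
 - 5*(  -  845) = 4225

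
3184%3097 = 87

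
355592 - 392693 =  - 37101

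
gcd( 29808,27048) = 552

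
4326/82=2163/41 = 52.76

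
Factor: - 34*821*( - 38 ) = 1060732 = 2^2*17^1 * 19^1* 821^1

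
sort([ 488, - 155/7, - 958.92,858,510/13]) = [- 958.92, - 155/7,510/13,488 , 858]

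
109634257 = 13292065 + 96342192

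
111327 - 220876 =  - 109549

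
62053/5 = 62053/5  =  12410.60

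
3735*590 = 2203650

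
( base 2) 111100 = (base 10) 60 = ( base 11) 55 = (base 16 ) 3c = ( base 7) 114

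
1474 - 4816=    - 3342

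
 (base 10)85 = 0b1010101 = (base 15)5a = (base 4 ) 1111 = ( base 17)50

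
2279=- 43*( - 53 ) 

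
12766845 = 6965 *1833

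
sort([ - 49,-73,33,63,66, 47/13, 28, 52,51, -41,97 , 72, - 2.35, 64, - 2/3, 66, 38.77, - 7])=[ - 73,  -  49, - 41 , - 7, - 2.35, - 2/3, 47/13, 28,33,38.77, 51,  52,63, 64,  66,66,72, 97 ]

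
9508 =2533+6975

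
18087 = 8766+9321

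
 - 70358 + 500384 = 430026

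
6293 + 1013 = 7306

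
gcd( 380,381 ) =1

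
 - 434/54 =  - 217/27 = - 8.04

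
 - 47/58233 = -1 + 1238/1239 = - 0.00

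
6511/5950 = 1 + 33/350 = 1.09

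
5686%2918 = 2768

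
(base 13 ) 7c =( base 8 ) 147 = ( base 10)103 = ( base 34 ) 31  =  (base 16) 67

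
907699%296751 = 17446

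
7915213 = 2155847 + 5759366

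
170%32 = 10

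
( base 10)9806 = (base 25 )FH6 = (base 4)2121032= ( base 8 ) 23116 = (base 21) 114K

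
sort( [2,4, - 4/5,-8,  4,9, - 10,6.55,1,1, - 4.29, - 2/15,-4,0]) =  [- 10, - 8, - 4.29, - 4,-4/5, - 2/15, 0,1 , 1,2, 4,4,6.55,9]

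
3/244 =3/244 = 0.01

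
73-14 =59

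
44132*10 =441320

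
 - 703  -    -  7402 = 6699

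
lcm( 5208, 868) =5208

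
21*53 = 1113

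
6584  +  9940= 16524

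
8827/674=8827/674 = 13.10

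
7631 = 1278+6353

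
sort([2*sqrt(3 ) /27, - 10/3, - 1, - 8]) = [ - 8, - 10/3, - 1, 2 * sqrt( 3)/27] 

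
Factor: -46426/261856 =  - 2^( - 4) * 7^(-2 )*139^1 = - 139/784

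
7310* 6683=48852730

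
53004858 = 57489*922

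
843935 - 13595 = 830340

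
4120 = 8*515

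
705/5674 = 705/5674 = 0.12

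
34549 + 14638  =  49187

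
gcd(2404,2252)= 4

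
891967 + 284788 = 1176755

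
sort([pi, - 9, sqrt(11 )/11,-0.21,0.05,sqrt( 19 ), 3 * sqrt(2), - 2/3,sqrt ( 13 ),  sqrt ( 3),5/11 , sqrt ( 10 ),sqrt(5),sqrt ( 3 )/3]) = [ - 9, - 2/3, - 0.21, 0.05,sqrt(11 ) /11,5/11,sqrt ( 3) /3,sqrt (3 ) , sqrt(5 ),pi, sqrt(10 ), sqrt( 13),3 * sqrt( 2 ),  sqrt(19)] 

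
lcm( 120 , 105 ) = 840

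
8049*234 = 1883466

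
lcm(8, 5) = 40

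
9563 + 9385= 18948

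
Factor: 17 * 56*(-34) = -2^4 * 7^1*17^2=- 32368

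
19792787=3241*6107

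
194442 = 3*64814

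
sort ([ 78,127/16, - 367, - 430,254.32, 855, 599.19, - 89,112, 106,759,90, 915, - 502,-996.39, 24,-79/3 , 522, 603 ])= [ - 996.39,  -  502, - 430, - 367, - 89, - 79/3, 127/16, 24, 78,  90, 106,  112 , 254.32, 522, 599.19, 603, 759,855, 915] 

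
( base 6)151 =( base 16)43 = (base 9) 74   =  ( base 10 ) 67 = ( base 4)1003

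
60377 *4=241508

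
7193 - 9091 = - 1898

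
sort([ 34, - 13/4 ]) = [ - 13/4, 34 ]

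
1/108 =1/108 = 0.01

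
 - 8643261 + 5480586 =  -3162675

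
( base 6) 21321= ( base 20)769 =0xB71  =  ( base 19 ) 823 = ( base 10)2929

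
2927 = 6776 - 3849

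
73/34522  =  73/34522 = 0.00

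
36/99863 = 36/99863 =0.00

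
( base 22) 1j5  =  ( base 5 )12112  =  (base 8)1613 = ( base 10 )907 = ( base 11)755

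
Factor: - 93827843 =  - 443^1*211801^1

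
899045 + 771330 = 1670375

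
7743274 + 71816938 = 79560212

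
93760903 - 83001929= 10758974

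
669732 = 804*833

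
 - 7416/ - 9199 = 7416/9199 = 0.81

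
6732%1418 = 1060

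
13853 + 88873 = 102726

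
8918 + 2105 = 11023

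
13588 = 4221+9367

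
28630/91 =314 + 8/13 = 314.62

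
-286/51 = -286/51 = -  5.61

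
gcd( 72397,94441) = 1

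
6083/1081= 5 + 678/1081 =5.63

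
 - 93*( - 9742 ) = 906006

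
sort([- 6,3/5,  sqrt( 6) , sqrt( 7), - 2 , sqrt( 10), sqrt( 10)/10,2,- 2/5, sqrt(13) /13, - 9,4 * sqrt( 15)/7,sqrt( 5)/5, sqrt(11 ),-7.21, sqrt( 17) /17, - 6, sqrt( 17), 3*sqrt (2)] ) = [ - 9, - 7.21, - 6, - 6, - 2, - 2/5,sqrt( 17 )/17, sqrt ( 13)/13, sqrt( 10)/10, sqrt(5) /5 , 3/5,  2, 4 * sqrt( 15)/7, sqrt(6 ),sqrt( 7),sqrt(10)  ,  sqrt(11), sqrt (17), 3 * sqrt( 2 )]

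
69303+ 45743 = 115046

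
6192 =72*86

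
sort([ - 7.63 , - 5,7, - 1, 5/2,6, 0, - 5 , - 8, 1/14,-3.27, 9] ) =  [ - 8, - 7.63,  -  5,-5, - 3.27, - 1,0, 1/14, 5/2, 6,7, 9] 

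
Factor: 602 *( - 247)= - 148694= - 2^1*7^1*13^1 * 19^1*43^1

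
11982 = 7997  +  3985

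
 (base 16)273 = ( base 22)16B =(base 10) 627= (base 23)146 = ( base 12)443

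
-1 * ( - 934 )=934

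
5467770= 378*14465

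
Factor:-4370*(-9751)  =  2^1*5^1*7^2*19^1*23^1 * 199^1=42611870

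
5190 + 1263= 6453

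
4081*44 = 179564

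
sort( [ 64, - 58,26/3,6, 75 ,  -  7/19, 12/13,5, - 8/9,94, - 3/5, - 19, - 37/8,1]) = [ - 58,-19, - 37/8, - 8/9, - 3/5, - 7/19,12/13,1,5,6,26/3,64,75 , 94]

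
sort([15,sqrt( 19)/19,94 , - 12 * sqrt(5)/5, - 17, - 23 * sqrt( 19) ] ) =[ - 23*sqrt(19) , - 17, -12*sqrt (5)/5,sqrt( 19 )/19,15,94 ]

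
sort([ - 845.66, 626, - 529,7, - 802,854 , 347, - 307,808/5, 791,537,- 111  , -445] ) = [  -  845.66, - 802,-529, -445,-307, - 111,7,808/5,347,537,626,  791,  854 ]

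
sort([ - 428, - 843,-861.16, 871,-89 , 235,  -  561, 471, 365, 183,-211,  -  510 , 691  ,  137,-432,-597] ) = [  -  861.16, - 843,  -  597,  -  561, - 510, - 432,-428, - 211, - 89, 137,183, 235, 365,  471, 691,871] 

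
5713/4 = 1428 + 1/4 =1428.25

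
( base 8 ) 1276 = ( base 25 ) 132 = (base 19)1hi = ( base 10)702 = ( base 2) 1010111110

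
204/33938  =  102/16969 = 0.01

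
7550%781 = 521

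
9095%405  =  185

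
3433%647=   198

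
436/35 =436/35 = 12.46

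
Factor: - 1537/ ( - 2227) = 17^ ( - 1 ) * 29^1*53^1*131^( - 1) 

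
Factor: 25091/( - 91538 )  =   - 2^( - 1)*11^1*37^( - 1)*1237^(-1)*2281^1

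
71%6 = 5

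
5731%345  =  211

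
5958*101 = 601758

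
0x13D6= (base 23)9DI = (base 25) 833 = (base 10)5078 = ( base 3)20222002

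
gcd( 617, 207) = 1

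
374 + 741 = 1115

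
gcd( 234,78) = 78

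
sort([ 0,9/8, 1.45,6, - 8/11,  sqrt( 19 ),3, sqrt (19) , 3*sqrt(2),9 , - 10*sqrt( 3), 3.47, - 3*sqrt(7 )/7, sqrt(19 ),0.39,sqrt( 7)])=[ - 10*sqrt(3 ), - 3*sqrt(7 ) /7, - 8/11,0, 0.39, 9/8, 1.45,sqrt(7),3, 3.47,3 *sqrt( 2),  sqrt(19),  sqrt( 19),sqrt ( 19),6,9] 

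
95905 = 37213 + 58692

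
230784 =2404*96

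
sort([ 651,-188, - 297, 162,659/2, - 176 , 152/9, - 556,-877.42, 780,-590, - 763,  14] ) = [ - 877.42,- 763 , - 590, - 556, - 297,-188, - 176, 14, 152/9,162 , 659/2, 651, 780]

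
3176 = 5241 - 2065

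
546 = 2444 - 1898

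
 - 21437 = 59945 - 81382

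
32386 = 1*32386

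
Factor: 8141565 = 3^1*5^1*542771^1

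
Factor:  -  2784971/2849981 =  - 7^1*19^( - 1) *61^( - 1 )*191^1*2083^1 *2459^( - 1) 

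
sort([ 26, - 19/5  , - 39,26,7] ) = [  -  39,-19/5, 7,  26, 26]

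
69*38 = 2622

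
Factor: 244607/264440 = 37/40= 2^( - 3 )*5^(-1 )*37^1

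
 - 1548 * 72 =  -111456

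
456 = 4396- 3940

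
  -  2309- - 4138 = 1829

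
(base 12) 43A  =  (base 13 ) 38b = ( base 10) 622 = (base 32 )je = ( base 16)26E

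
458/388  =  229/194 = 1.18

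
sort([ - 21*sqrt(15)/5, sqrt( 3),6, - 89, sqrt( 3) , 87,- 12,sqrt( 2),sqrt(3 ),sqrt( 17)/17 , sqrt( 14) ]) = [  -  89, - 21*sqrt( 15 )/5,-12 , sqrt( 17)/17,sqrt (2),sqrt( 3),sqrt( 3) , sqrt (3),sqrt( 14), 6,  87 ]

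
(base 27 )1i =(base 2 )101101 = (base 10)45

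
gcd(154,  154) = 154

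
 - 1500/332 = -5 + 40/83 = - 4.52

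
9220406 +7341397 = 16561803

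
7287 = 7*1041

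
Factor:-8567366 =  - 2^1*19^1*225457^1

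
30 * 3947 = 118410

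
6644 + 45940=52584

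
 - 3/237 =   -  1+78/79 =- 0.01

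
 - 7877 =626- 8503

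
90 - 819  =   - 729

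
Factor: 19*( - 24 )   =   - 456 = - 2^3*3^1*19^1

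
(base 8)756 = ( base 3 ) 200022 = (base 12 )352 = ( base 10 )494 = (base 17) 1C1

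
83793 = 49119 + 34674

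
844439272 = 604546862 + 239892410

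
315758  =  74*4267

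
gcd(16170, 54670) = 770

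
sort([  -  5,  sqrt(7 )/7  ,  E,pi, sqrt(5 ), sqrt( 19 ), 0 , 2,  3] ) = [ - 5, 0 , sqrt( 7 )/7,2, sqrt(  5 ), E,3,pi,sqrt( 19) ]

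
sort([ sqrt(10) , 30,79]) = [sqrt( 10) , 30,  79 ]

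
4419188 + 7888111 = 12307299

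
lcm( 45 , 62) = 2790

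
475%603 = 475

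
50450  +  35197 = 85647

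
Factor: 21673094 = 2^1* 173^1 * 62639^1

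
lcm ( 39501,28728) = 316008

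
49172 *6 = 295032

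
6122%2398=1326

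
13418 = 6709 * 2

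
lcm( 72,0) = 0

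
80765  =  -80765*(- 1)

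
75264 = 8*9408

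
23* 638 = 14674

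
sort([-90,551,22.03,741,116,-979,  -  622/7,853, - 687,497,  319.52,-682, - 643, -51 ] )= [ - 979, - 687,-682 ,- 643, - 90 , -622/7, -51,22.03,116, 319.52, 497, 551,741,853]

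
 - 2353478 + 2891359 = 537881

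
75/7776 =25/2592 = 0.01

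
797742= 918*869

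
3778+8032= 11810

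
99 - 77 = 22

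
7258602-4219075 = 3039527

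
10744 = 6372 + 4372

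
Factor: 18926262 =2^1*3^2 * 1051459^1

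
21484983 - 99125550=- 77640567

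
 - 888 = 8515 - 9403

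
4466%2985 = 1481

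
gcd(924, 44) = 44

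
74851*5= 374255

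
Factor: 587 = 587^1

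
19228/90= 9614/45 = 213.64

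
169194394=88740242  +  80454152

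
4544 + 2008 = 6552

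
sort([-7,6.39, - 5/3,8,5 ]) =[ - 7, - 5/3, 5,6.39,8]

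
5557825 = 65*85505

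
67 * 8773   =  587791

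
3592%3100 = 492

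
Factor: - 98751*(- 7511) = 741718761 = 3^1*7^1*29^1 * 37^1*32917^1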